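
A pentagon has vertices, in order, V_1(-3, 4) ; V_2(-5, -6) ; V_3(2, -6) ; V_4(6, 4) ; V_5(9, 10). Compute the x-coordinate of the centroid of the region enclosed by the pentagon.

113/107

Apply Gauss's area formula. First the cross-terms c_i = x_i·y_{i+1} − x_{i+1}·y_i:
  38, 42, 44, 24, 66  ⇒  2A = 214, A = 107.
Then Σ (x_i + x_{i+1})·c_i = 678, so x̄ = 678 / (6·107) = 113/107.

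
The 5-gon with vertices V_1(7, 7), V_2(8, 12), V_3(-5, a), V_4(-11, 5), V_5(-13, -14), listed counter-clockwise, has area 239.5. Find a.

The doubled signed area Σ (x_i y_{i+1} − x_{i+1} y_i) is linear in a.
With a=0 it equals 289; the coefficient of a is 19 (from the two edges through V_3).
So 19·a + 289 = 2·239.5 = 479 ⇒ a = 10.

10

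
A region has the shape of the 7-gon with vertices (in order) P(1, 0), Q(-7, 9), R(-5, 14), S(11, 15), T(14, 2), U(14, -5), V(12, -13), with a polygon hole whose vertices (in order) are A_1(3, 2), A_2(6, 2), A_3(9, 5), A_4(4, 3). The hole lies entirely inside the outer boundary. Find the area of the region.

328

Outer boundary:
Apply Gauss's area formula: 2A = Σ (x_i·y_{i+1} − x_{i+1}·y_i), indices taken mod 7.
P→Q: (1)(9) − (-7)(0) = 9
Q→R: (-7)(14) − (-5)(9) = -53
R→S: (-5)(15) − (11)(14) = -229
S→T: (11)(2) − (14)(15) = -188
T→U: (14)(-5) − (14)(2) = -98
U→V: (14)(-13) − (12)(-5) = -122
V→P: (12)(0) − (1)(-13) = 13
Σ = -668
Area = |Σ|/2 = 334.
Hole:
Apply Gauss's area formula: 2A = Σ (x_i·y_{i+1} − x_{i+1}·y_i), indices taken mod 4.
A_1→A_2: (3)(2) − (6)(2) = -6
A_2→A_3: (6)(5) − (9)(2) = 12
A_3→A_4: (9)(3) − (4)(5) = 7
A_4→A_1: (4)(2) − (3)(3) = -1
Σ = 12
Area = |Σ|/2 = 6.
Net area = 334 − 6 = 328.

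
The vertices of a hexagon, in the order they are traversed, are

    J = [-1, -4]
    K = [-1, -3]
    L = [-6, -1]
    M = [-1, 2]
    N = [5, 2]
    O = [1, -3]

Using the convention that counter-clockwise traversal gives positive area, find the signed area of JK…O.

Apply the shoelace (surveyor's) formula: 2A = Σ (x_i·y_{i+1} − x_{i+1}·y_i), indices taken mod 6.
Σ = (-1) + (-17) + (-13) + (-12) + (-17) + (-7) = -67
Signed area = Σ/2 = -33.5 (negative ⇒ clockwise traversal).

-33.5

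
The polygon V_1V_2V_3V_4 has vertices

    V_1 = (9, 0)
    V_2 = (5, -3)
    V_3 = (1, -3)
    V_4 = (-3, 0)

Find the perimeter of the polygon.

|V_1V_2| = √((-4)² + (-3)²) = √25 = 5
|V_2V_3| = √((-4)² + (0)²) = √16 = 4
|V_3V_4| = √((-4)² + (3)²) = √25 = 5
|V_4V_1| = √((12)² + (0)²) = √144 = 12
Perimeter = 5 + 4 + 5 + 12 = 26.

26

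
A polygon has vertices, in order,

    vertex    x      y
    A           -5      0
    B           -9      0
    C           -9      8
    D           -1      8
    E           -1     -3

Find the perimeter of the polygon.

|AB| = √((-4)² + (0)²) = √16 = 4
|BC| = √((0)² + (8)²) = √64 = 8
|CD| = √((8)² + (0)²) = √64 = 8
|DE| = √((0)² + (-11)²) = √121 = 11
|EA| = √((-4)² + (3)²) = √25 = 5
Perimeter = 4 + 8 + 8 + 11 + 5 = 36.

36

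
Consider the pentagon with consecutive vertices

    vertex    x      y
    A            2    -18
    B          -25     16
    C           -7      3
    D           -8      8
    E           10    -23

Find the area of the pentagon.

Apply Gauss's area formula: 2A = Σ (x_i·y_{i+1} − x_{i+1}·y_i), indices taken mod 5.
Σ = (-418) + (37) + (-32) + (104) + (-134) = -443
Area = |Σ|/2 = 221.5.

221.5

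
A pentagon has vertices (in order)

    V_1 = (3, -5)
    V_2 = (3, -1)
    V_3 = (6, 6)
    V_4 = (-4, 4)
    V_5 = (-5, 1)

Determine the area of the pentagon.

61

Apply Gauss's area formula: 2A = Σ (x_i·y_{i+1} − x_{i+1}·y_i), indices taken mod 5.
V_1→V_2: (3)(-1) − (3)(-5) = 12
V_2→V_3: (3)(6) − (6)(-1) = 24
V_3→V_4: (6)(4) − (-4)(6) = 48
V_4→V_5: (-4)(1) − (-5)(4) = 16
V_5→V_1: (-5)(-5) − (3)(1) = 22
Σ = 122
Area = |Σ|/2 = 61.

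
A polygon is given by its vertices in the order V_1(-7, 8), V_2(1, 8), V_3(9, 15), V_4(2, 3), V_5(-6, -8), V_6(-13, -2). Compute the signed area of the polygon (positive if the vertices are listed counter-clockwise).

-166

Apply the shoelace formula: 2A = Σ (x_i·y_{i+1} − x_{i+1}·y_i), indices taken mod 6.
Cross-terms: -64, -57, -3, 2, -92, -118  ⇒  Σ = -332
Signed area = Σ/2 = -166 (negative ⇒ clockwise traversal).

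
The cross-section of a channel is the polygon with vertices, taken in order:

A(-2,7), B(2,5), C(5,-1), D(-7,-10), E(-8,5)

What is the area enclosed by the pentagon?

134.5

Apply the shoelace (surveyor's) formula: 2A = Σ (x_i·y_{i+1} − x_{i+1}·y_i), indices taken mod 5.
Σ = (-24) + (-27) + (-57) + (-115) + (-46) = -269
Area = |Σ|/2 = 134.5.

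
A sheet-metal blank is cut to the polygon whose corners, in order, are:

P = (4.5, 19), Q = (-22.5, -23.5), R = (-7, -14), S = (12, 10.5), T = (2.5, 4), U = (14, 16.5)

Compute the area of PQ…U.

382.75

Cross-terms: 321.75, 150.5, 94.5, 21.75, -14.75, 191.75  ⇒  Σ = 765.5
Area = |Σ|/2 = 382.75.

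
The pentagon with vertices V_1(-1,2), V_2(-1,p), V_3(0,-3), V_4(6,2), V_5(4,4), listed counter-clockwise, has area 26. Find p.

-1

The doubled signed area Σ (x_i y_{i+1} − x_{i+1} y_i) is linear in p.
With p=0 it equals 51; the coefficient of p is -1 (from the two edges through V_2).
So -1·p + 51 = 2·26 = 52 ⇒ p = -1.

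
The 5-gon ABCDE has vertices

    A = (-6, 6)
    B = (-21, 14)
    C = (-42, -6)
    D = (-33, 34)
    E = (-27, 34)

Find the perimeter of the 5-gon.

|AB| = √((-15)² + (8)²) = √289 = 17
|BC| = √((-21)² + (-20)²) = √841 = 29
|CD| = √((9)² + (40)²) = √1681 = 41
|DE| = √((6)² + (0)²) = √36 = 6
|EA| = √((21)² + (-28)²) = √1225 = 35
Perimeter = 17 + 29 + 41 + 6 + 35 = 128.

128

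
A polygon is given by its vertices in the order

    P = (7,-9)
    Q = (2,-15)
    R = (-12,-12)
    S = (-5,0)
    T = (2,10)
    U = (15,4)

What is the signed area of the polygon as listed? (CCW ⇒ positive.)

-353

Apply Gauss's area formula: 2A = Σ (x_i·y_{i+1} − x_{i+1}·y_i), indices taken mod 6.
Σ = (-87) + (-204) + (-60) + (-50) + (-142) + (-163) = -706
Signed area = Σ/2 = -353 (negative ⇒ clockwise traversal).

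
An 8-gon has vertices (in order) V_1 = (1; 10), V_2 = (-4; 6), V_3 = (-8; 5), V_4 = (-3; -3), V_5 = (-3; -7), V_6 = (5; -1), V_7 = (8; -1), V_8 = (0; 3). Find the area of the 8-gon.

V_1→V_2: (1)(6) − (-4)(10) = 46
V_2→V_3: (-4)(5) − (-8)(6) = 28
V_3→V_4: (-8)(-3) − (-3)(5) = 39
V_4→V_5: (-3)(-7) − (-3)(-3) = 12
V_5→V_6: (-3)(-1) − (5)(-7) = 38
V_6→V_7: (5)(-1) − (8)(-1) = 3
V_7→V_8: (8)(3) − (0)(-1) = 24
V_8→V_1: (0)(10) − (1)(3) = -3
Σ = 187
Area = |Σ|/2 = 93.5.

93.5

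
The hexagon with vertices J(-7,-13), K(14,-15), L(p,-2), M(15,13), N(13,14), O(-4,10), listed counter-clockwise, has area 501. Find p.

13

The doubled signed area Σ (x_i y_{i+1} − x_{i+1} y_i) is linear in p.
With p=0 it equals 638; the coefficient of p is 28 (from the two edges through L).
So 28·p + 638 = 2·501 = 1002 ⇒ p = 13.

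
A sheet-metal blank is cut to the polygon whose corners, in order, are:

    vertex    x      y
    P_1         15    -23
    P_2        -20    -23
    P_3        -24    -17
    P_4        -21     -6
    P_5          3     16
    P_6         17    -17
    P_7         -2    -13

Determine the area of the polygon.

942.5

Apply the surveyor's formula: 2A = Σ (x_i·y_{i+1} − x_{i+1}·y_i), indices taken mod 7.
Σ = (-805) + (-212) + (-213) + (-318) + (-323) + (-255) + (241) = -1885
Area = |Σ|/2 = 942.5.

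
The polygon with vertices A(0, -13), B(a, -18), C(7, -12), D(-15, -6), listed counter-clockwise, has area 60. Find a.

21

The doubled signed area Σ (x_i y_{i+1} − x_{i+1} y_i) is linear in a.
With a=0 it equals 99; the coefficient of a is 1 (from the two edges through B).
So 1·a + 99 = 2·60 = 120 ⇒ a = 21.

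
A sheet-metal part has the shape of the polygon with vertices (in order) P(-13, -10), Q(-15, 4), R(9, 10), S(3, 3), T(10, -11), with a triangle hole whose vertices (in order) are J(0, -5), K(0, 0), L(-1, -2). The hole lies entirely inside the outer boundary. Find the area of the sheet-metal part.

346

Outer boundary:
P→Q: (-13)(4) − (-15)(-10) = -202
Q→R: (-15)(10) − (9)(4) = -186
R→S: (9)(3) − (3)(10) = -3
S→T: (3)(-11) − (10)(3) = -63
T→P: (10)(-10) − (-13)(-11) = -243
Σ = -697
Area = |Σ|/2 = 348.5.
Hole:
Apply the shoelace (surveyor's) formula: 2A = Σ (x_i·y_{i+1} − x_{i+1}·y_i), indices taken mod 3.
Σ = (0) + (0) + (5) = 5
Area = |Σ|/2 = 2.5.
Net area = 348.5 − 2.5 = 346.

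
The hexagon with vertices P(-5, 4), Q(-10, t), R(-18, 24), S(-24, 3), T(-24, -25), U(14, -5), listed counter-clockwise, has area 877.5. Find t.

The doubled signed area Σ (x_i y_{i+1} − x_{i+1} y_i) is linear in t.
With t=0 it equals 1495; the coefficient of t is 13 (from the two edges through Q).
So 13·t + 1495 = 2·877.5 = 1755 ⇒ t = 20.

20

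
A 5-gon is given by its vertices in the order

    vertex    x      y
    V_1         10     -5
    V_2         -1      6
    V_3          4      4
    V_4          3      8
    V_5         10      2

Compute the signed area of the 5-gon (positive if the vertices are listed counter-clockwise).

-48.5

Apply the surveyor's formula: 2A = Σ (x_i·y_{i+1} − x_{i+1}·y_i), indices taken mod 5.
Σ = (55) + (-28) + (20) + (-74) + (-70) = -97
Signed area = Σ/2 = -48.5 (negative ⇒ clockwise traversal).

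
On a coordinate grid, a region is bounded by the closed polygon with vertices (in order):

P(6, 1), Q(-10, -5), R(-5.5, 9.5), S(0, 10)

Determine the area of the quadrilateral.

P→Q: (6)(-5) − (-10)(1) = -20
Q→R: (-10)(9.5) − (-5.5)(-5) = -122.5
R→S: (-5.5)(10) − (0)(9.5) = -55
S→P: (0)(1) − (6)(10) = -60
Σ = -257.5
Area = |Σ|/2 = 128.75.

128.75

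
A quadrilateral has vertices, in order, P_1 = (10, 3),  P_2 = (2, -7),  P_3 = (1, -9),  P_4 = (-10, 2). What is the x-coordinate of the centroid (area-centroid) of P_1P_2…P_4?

Apply Gauss's area formula. First the cross-terms c_i = x_i·y_{i+1} − x_{i+1}·y_i:
  -76, -11, -88, -50  ⇒  2A = -225, A = -112.5.
Then Σ (x_i + x_{i+1})·c_i = -153, so x̄ = -153 / (6·(-112.5)) = 17/75.

17/75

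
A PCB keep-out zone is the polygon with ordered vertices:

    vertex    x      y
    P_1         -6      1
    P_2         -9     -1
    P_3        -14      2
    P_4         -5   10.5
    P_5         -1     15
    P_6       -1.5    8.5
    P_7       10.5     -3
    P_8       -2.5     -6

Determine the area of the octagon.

199.125

Apply the surveyor's formula: 2A = Σ (x_i·y_{i+1} − x_{i+1}·y_i), indices taken mod 8.
Σ = (15) + (-32) + (-137) + (-64.5) + (14) + (-84.75) + (-70.5) + (-38.5) = -398.25
Area = |Σ|/2 = 199.125.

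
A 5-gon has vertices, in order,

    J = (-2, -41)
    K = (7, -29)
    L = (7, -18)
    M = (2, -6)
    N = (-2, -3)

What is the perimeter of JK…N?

|JK| = √((9)² + (12)²) = √225 = 15
|KL| = √((0)² + (11)²) = √121 = 11
|LM| = √((-5)² + (12)²) = √169 = 13
|MN| = √((-4)² + (3)²) = √25 = 5
|NJ| = √((0)² + (-38)²) = √1444 = 38
Perimeter = 15 + 11 + 13 + 5 + 38 = 82.

82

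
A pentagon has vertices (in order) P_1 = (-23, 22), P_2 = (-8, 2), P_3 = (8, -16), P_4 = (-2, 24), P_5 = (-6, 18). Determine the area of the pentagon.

Apply the shoelace (surveyor's) formula: 2A = Σ (x_i·y_{i+1} − x_{i+1}·y_i), indices taken mod 5.
P_1→P_2: (-23)(2) − (-8)(22) = 130
P_2→P_3: (-8)(-16) − (8)(2) = 112
P_3→P_4: (8)(24) − (-2)(-16) = 160
P_4→P_5: (-2)(18) − (-6)(24) = 108
P_5→P_1: (-6)(22) − (-23)(18) = 282
Σ = 792
Area = |Σ|/2 = 396.

396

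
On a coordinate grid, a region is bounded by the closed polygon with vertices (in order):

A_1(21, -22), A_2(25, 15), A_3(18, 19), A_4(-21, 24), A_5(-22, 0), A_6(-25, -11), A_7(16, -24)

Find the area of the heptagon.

1799.5

Σ = (865) + (205) + (831) + (528) + (242) + (776) + (152) = 3599
Area = |Σ|/2 = 1799.5.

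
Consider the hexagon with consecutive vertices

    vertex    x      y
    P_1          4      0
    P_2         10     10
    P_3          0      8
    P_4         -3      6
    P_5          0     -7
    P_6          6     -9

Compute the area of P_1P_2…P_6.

P_1→P_2: (4)(10) − (10)(0) = 40
P_2→P_3: (10)(8) − (0)(10) = 80
P_3→P_4: (0)(6) − (-3)(8) = 24
P_4→P_5: (-3)(-7) − (0)(6) = 21
P_5→P_6: (0)(-9) − (6)(-7) = 42
P_6→P_1: (6)(0) − (4)(-9) = 36
Σ = 243
Area = |Σ|/2 = 121.5.

121.5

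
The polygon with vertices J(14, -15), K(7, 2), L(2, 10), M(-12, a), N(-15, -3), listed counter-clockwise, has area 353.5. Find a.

5

The doubled signed area Σ (x_i y_{i+1} − x_{i+1} y_i) is linear in a.
With a=0 it equals 622; the coefficient of a is 17 (from the two edges through M).
So 17·a + 622 = 2·353.5 = 707 ⇒ a = 5.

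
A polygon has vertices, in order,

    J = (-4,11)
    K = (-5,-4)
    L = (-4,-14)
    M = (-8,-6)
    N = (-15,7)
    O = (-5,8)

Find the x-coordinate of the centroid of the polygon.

Apply Gauss's area formula. First the cross-terms c_i = x_i·y_{i+1} − x_{i+1}·y_i:
  71, 54, -88, -146, -85, -23  ⇒  2A = -217, A = -108.5.
Then Σ (x_i + x_{i+1})·c_i = 5196, so x̄ = 5196 / (6·(-108.5)) = -1732/217.

-1732/217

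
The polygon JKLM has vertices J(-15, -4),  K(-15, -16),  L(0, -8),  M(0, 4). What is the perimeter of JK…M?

58

|JK| = √((0)² + (-12)²) = √144 = 12
|KL| = √((15)² + (8)²) = √289 = 17
|LM| = √((0)² + (12)²) = √144 = 12
|MJ| = √((-15)² + (-8)²) = √289 = 17
Perimeter = 12 + 17 + 12 + 17 = 58.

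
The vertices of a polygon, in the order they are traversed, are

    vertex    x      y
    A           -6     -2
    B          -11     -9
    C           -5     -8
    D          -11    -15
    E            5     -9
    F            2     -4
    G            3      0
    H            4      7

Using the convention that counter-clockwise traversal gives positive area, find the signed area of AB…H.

150.5

Apply the shoelace (surveyor's) formula: 2A = Σ (x_i·y_{i+1} − x_{i+1}·y_i), indices taken mod 8.
A→B: (-6)(-9) − (-11)(-2) = 32
B→C: (-11)(-8) − (-5)(-9) = 43
C→D: (-5)(-15) − (-11)(-8) = -13
D→E: (-11)(-9) − (5)(-15) = 174
E→F: (5)(-4) − (2)(-9) = -2
F→G: (2)(0) − (3)(-4) = 12
G→H: (3)(7) − (4)(0) = 21
H→A: (4)(-2) − (-6)(7) = 34
Σ = 301
Signed area = Σ/2 = 150.5 (positive ⇒ counter-clockwise traversal).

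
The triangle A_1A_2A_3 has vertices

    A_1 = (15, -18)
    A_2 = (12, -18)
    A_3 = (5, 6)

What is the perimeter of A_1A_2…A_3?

|A_1A_2| = √((-3)² + (0)²) = √9 = 3
|A_2A_3| = √((-7)² + (24)²) = √625 = 25
|A_3A_1| = √((10)² + (-24)²) = √676 = 26
Perimeter = 3 + 25 + 26 = 54.

54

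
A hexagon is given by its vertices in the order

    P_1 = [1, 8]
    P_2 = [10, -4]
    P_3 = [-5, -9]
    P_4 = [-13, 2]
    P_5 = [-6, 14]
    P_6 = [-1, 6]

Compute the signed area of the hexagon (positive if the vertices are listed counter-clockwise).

Apply the shoelace (surveyor's) formula: 2A = Σ (x_i·y_{i+1} − x_{i+1}·y_i), indices taken mod 6.
Σ = (-84) + (-110) + (-127) + (-170) + (-22) + (-14) = -527
Signed area = Σ/2 = -263.5 (negative ⇒ clockwise traversal).

-263.5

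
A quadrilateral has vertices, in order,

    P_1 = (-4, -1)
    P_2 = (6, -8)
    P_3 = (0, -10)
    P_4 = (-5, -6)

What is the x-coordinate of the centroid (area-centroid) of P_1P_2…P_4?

Apply the surveyor's formula. First the cross-terms c_i = x_i·y_{i+1} − x_{i+1}·y_i:
  38, -60, -50, -19  ⇒  2A = -91, A = -45.5.
Then Σ (x_i + x_{i+1})·c_i = 137, so x̄ = 137 / (6·(-45.5)) = -137/273.

-137/273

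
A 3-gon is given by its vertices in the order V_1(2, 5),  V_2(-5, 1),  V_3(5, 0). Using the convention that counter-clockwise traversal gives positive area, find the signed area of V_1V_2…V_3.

Apply the shoelace formula: 2A = Σ (x_i·y_{i+1} − x_{i+1}·y_i), indices taken mod 3.
Σ = (27) + (-5) + (25) = 47
Signed area = Σ/2 = 23.5 (positive ⇒ counter-clockwise traversal).

23.5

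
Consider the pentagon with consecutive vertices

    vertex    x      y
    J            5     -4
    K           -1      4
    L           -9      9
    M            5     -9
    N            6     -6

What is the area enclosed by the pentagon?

54.5

Apply the shoelace formula: 2A = Σ (x_i·y_{i+1} − x_{i+1}·y_i), indices taken mod 5.
Cross-terms: 16, 27, 36, 24, 6  ⇒  Σ = 109
Area = |Σ|/2 = 54.5.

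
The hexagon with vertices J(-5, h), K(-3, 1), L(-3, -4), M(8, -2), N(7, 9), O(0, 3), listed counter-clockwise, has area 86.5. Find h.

1

Write out the shoelace sum; only the two edges meeting at J involve h:
2·Area = [(0·h − (-5)·3) + ((-5)·1 − (-3)·h)] + 160
       = 3·h + 170 = 173
⇒ h = 1.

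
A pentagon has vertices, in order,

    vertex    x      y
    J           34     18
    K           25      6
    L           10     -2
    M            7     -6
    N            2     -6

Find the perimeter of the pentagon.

|JK| = √((-9)² + (-12)²) = √225 = 15
|KL| = √((-15)² + (-8)²) = √289 = 17
|LM| = √((-3)² + (-4)²) = √25 = 5
|MN| = √((-5)² + (0)²) = √25 = 5
|NJ| = √((32)² + (24)²) = √1600 = 40
Perimeter = 15 + 17 + 5 + 5 + 40 = 82.

82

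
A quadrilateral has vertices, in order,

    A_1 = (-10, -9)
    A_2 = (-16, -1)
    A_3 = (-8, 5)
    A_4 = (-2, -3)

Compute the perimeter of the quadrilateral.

40

|A_1A_2| = √((-6)² + (8)²) = √100 = 10
|A_2A_3| = √((8)² + (6)²) = √100 = 10
|A_3A_4| = √((6)² + (-8)²) = √100 = 10
|A_4A_1| = √((-8)² + (-6)²) = √100 = 10
Perimeter = 10 + 10 + 10 + 10 = 40.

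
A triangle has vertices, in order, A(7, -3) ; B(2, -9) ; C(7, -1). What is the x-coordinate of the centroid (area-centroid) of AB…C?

Apply the shoelace (surveyor's) formula. First the cross-terms c_i = x_i·y_{i+1} − x_{i+1}·y_i:
  -57, 61, -14  ⇒  2A = -10, A = -5.
Then Σ (x_i + x_{i+1})·c_i = -160, so x̄ = -160 / (6·(-5)) = 16/3.

16/3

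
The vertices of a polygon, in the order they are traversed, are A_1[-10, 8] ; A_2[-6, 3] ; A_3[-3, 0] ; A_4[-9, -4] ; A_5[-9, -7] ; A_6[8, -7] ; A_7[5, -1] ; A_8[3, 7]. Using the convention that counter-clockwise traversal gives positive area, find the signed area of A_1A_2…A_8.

Σ = (18) + (9) + (12) + (27) + (119) + (27) + (38) + (94) = 344
Signed area = Σ/2 = 172 (positive ⇒ counter-clockwise traversal).

172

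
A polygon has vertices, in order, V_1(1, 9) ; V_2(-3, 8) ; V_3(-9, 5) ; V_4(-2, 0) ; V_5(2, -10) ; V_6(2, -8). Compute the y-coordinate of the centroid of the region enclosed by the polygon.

Apply the shoelace (surveyor's) formula. First the cross-terms c_i = x_i·y_{i+1} − x_{i+1}·y_i:
  35, 57, 10, 20, 4, 26  ⇒  2A = 152, A = 76.
Then Σ (y_i + y_{i+1})·c_i = 1140, so ȳ = 1140 / (6·76) = 2.5.

2.5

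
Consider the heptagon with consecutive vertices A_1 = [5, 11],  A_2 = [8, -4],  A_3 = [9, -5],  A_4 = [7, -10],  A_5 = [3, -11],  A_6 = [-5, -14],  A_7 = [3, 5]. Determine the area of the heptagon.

Cross-terms: -108, -4, -55, -47, -97, 17, 8  ⇒  Σ = -286
Area = |Σ|/2 = 143.

143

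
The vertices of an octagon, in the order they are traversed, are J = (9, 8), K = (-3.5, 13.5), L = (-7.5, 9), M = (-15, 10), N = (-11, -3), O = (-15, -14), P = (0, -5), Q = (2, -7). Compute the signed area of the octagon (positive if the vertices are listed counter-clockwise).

353.625

Apply the shoelace (surveyor's) formula: 2A = Σ (x_i·y_{i+1} − x_{i+1}·y_i), indices taken mod 8.
Σ = (149.5) + (69.75) + (60) + (155) + (109) + (75) + (10) + (79) = 707.25
Signed area = Σ/2 = 353.625 (positive ⇒ counter-clockwise traversal).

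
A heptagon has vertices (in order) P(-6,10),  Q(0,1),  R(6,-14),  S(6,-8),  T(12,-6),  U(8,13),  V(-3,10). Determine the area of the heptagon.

Apply the shoelace formula: 2A = Σ (x_i·y_{i+1} − x_{i+1}·y_i), indices taken mod 7.
P→Q: (-6)(1) − (0)(10) = -6
Q→R: (0)(-14) − (6)(1) = -6
R→S: (6)(-8) − (6)(-14) = 36
S→T: (6)(-6) − (12)(-8) = 60
T→U: (12)(13) − (8)(-6) = 204
U→V: (8)(10) − (-3)(13) = 119
V→P: (-3)(10) − (-6)(10) = 30
Σ = 437
Area = |Σ|/2 = 218.5.

218.5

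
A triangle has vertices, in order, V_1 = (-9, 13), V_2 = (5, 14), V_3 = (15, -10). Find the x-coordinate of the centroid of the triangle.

11/3

Apply the shoelace formula. First the cross-terms c_i = x_i·y_{i+1} − x_{i+1}·y_i:
  -191, -260, 105  ⇒  2A = -346, A = -173.
Then Σ (x_i + x_{i+1})·c_i = -3806, so x̄ = -3806 / (6·(-173)) = 11/3.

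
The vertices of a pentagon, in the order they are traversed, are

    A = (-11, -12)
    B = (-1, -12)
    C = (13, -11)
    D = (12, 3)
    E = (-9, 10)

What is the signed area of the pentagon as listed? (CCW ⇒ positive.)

411.5

Apply the shoelace (surveyor's) formula: 2A = Σ (x_i·y_{i+1} − x_{i+1}·y_i), indices taken mod 5.
Σ = (120) + (167) + (171) + (147) + (218) = 823
Signed area = Σ/2 = 411.5 (positive ⇒ counter-clockwise traversal).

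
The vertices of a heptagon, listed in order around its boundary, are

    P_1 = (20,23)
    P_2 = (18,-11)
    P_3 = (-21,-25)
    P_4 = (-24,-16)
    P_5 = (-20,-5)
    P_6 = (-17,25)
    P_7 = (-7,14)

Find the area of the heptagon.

Σ = (-634) + (-681) + (-264) + (-200) + (-585) + (-63) + (-441) = -2868
Area = |Σ|/2 = 1434.

1434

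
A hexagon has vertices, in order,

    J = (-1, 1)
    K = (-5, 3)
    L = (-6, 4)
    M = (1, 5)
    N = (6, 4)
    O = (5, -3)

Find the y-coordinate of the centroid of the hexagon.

Apply the shoelace formula. First the cross-terms c_i = x_i·y_{i+1} − x_{i+1}·y_i:
  2, -2, -34, -26, -38, 2  ⇒  2A = -96, A = -48.
Then Σ (y_i + y_{i+1})·c_i = -588, so ȳ = -588 / (6·(-48)) = 49/24.

49/24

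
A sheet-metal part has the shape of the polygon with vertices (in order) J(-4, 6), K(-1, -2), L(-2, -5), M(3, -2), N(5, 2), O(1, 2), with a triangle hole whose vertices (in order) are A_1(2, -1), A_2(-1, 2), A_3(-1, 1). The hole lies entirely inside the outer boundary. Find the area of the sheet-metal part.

34.5

Outer boundary:
Apply the surveyor's formula: 2A = Σ (x_i·y_{i+1} − x_{i+1}·y_i), indices taken mod 6.
Cross-terms: 14, 1, 19, 16, 8, 14  ⇒  Σ = 72
Area = |Σ|/2 = 36.
Hole:
Apply the shoelace (surveyor's) formula: 2A = Σ (x_i·y_{i+1} − x_{i+1}·y_i), indices taken mod 3.
Cross-terms: 3, 1, -1  ⇒  Σ = 3
Area = |Σ|/2 = 1.5.
Net area = 36 − 1.5 = 34.5.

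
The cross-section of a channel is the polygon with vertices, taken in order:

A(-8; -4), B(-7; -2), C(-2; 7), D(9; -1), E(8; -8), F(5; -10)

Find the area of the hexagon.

Σ = (-12) + (-53) + (-61) + (-64) + (-40) + (-100) = -330
Area = |Σ|/2 = 165.

165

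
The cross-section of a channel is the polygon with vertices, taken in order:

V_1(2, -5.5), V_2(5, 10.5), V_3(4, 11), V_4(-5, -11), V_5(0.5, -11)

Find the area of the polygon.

76.125

Apply the shoelace formula: 2A = Σ (x_i·y_{i+1} − x_{i+1}·y_i), indices taken mod 5.
Σ = (48.5) + (13) + (11) + (60.5) + (19.25) = 152.25
Area = |Σ|/2 = 76.125.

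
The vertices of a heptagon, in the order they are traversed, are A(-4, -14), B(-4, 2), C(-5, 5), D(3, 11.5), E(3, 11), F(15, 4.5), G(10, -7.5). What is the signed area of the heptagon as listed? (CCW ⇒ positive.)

-313.5

A→B: (-4)(2) − (-4)(-14) = -64
B→C: (-4)(5) − (-5)(2) = -10
C→D: (-5)(11.5) − (3)(5) = -72.5
D→E: (3)(11) − (3)(11.5) = -1.5
E→F: (3)(4.5) − (15)(11) = -151.5
F→G: (15)(-7.5) − (10)(4.5) = -157.5
G→A: (10)(-14) − (-4)(-7.5) = -170
Σ = -627
Signed area = Σ/2 = -313.5 (negative ⇒ clockwise traversal).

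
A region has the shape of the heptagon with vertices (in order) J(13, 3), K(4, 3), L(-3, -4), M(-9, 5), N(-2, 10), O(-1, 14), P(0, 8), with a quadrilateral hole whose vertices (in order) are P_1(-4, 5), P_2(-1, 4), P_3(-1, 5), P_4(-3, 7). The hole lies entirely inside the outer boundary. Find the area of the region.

116

Outer boundary:
Apply Gauss's area formula: 2A = Σ (x_i·y_{i+1} − x_{i+1}·y_i), indices taken mod 7.
Σ = (27) + (-7) + (-51) + (-80) + (-18) + (-8) + (-104) = -241
Area = |Σ|/2 = 120.5.
Hole:
Σ = (-11) + (-1) + (8) + (13) = 9
Area = |Σ|/2 = 4.5.
Net area = 120.5 − 4.5 = 116.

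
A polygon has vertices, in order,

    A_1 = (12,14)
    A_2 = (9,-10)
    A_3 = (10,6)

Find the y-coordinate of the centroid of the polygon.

10/3

Apply Gauss's area formula. First the cross-terms c_i = x_i·y_{i+1} − x_{i+1}·y_i:
  -246, 154, 68  ⇒  2A = -24, A = -12.
Then Σ (y_i + y_{i+1})·c_i = -240, so ȳ = -240 / (6·(-12)) = 10/3.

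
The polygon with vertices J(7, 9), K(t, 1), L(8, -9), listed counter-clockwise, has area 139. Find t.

The doubled signed area Σ (x_i y_{i+1} − x_{i+1} y_i) is linear in t.
With t=0 it equals 134; the coefficient of t is -18 (from the two edges through K).
So -18·t + 134 = 2·139 = 278 ⇒ t = -8.

-8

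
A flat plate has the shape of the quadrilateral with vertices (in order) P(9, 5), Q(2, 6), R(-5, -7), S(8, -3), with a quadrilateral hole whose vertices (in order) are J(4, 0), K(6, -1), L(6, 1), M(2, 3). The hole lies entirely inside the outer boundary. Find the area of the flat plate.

93

Outer boundary:
P→Q: (9)(6) − (2)(5) = 44
Q→R: (2)(-7) − (-5)(6) = 16
R→S: (-5)(-3) − (8)(-7) = 71
S→P: (8)(5) − (9)(-3) = 67
Σ = 198
Area = |Σ|/2 = 99.
Hole:
Apply the shoelace (surveyor's) formula: 2A = Σ (x_i·y_{i+1} − x_{i+1}·y_i), indices taken mod 4.
Σ = (-4) + (12) + (16) + (-12) = 12
Area = |Σ|/2 = 6.
Net area = 99 − 6 = 93.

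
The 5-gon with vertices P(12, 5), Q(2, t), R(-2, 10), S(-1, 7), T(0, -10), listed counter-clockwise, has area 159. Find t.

Write out the shoelace sum; only the two edges meeting at Q involve t:
2·Area = [(12·t − 2·5) + (2·10 − (-2)·t)] + 126
       = 14·t + 136 = 318
⇒ t = 13.

13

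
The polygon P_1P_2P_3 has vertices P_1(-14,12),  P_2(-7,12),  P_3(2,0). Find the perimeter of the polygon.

42

|P_1P_2| = √((7)² + (0)²) = √49 = 7
|P_2P_3| = √((9)² + (-12)²) = √225 = 15
|P_3P_1| = √((-16)² + (12)²) = √400 = 20
Perimeter = 7 + 15 + 20 = 42.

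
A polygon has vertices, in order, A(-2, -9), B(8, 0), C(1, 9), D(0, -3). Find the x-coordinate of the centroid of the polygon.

Apply the surveyor's formula. First the cross-terms c_i = x_i·y_{i+1} − x_{i+1}·y_i:
  72, 72, -3, -6  ⇒  2A = 135, A = 67.5.
Then Σ (x_i + x_{i+1})·c_i = 1089, so x̄ = 1089 / (6·67.5) = 121/45.

121/45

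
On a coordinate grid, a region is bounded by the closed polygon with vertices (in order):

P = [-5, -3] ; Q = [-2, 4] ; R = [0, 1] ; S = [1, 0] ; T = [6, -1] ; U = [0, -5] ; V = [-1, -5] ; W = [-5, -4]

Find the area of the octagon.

45.5

Cross-terms: -26, -2, -1, -1, -30, -5, -21, -5  ⇒  Σ = -91
Area = |Σ|/2 = 45.5.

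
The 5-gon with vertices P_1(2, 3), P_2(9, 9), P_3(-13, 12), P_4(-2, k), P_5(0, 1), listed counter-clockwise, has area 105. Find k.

The doubled signed area Σ (x_i y_{i+1} − x_{i+1} y_i) is linear in k.
With k=0 it equals 236; the coefficient of k is -13 (from the two edges through P_4).
So -13·k + 236 = 2·105 = 210 ⇒ k = 2.

2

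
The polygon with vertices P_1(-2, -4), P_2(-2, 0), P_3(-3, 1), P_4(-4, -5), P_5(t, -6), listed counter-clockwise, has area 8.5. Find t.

-4

The doubled signed area Σ (x_i y_{i+1} − x_{i+1} y_i) is linear in t.
With t=0 it equals 21; the coefficient of t is 1 (from the two edges through P_5).
So 1·t + 21 = 2·8.5 = 17 ⇒ t = -4.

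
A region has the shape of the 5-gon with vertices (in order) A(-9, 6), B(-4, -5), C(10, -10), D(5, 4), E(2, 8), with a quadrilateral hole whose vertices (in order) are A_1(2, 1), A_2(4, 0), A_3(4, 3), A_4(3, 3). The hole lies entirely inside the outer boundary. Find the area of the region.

Outer boundary:
Apply the shoelace (surveyor's) formula: 2A = Σ (x_i·y_{i+1} − x_{i+1}·y_i), indices taken mod 5.
A→B: (-9)(-5) − (-4)(6) = 69
B→C: (-4)(-10) − (10)(-5) = 90
C→D: (10)(4) − (5)(-10) = 90
D→E: (5)(8) − (2)(4) = 32
E→A: (2)(6) − (-9)(8) = 84
Σ = 365
Area = |Σ|/2 = 182.5.
Hole:
Cross-terms: -4, 12, 3, -3  ⇒  Σ = 8
Area = |Σ|/2 = 4.
Net area = 182.5 − 4 = 178.5.

178.5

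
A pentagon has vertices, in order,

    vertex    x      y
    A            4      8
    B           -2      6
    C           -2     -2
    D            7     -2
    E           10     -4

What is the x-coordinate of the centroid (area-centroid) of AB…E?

Apply the surveyor's formula. First the cross-terms c_i = x_i·y_{i+1} − x_{i+1}·y_i:
  40, 16, 18, -8, 96  ⇒  2A = 162, A = 81.
Then Σ (x_i + x_{i+1})·c_i = 1314, so x̄ = 1314 / (6·81) = 73/27.

73/27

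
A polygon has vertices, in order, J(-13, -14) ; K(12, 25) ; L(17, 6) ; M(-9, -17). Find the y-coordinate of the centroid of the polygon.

17/6

Apply the surveyor's formula. First the cross-terms c_i = x_i·y_{i+1} − x_{i+1}·y_i:
  -157, -353, -235, -95  ⇒  2A = -840, A = -420.
Then Σ (y_i + y_{i+1})·c_i = -7140, so ȳ = -7140 / (6·(-420)) = 17/6.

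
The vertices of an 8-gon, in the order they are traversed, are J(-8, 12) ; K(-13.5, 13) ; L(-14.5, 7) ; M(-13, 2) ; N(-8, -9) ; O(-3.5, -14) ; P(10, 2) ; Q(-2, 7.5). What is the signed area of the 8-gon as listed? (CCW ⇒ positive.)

337.75

Apply the surveyor's formula: 2A = Σ (x_i·y_{i+1} − x_{i+1}·y_i), indices taken mod 8.
Σ = (58) + (94) + (62) + (133) + (80.5) + (133) + (79) + (36) = 675.5
Signed area = Σ/2 = 337.75 (positive ⇒ counter-clockwise traversal).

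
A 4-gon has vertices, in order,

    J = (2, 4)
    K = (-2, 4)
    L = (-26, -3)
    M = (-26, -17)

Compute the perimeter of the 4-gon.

|JK| = √((-4)² + (0)²) = √16 = 4
|KL| = √((-24)² + (-7)²) = √625 = 25
|LM| = √((0)² + (-14)²) = √196 = 14
|MJ| = √((28)² + (21)²) = √1225 = 35
Perimeter = 4 + 25 + 14 + 35 = 78.

78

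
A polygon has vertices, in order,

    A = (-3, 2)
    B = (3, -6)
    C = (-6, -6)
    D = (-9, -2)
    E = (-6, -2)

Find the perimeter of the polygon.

|AB| = √((6)² + (-8)²) = √100 = 10
|BC| = √((-9)² + (0)²) = √81 = 9
|CD| = √((-3)² + (4)²) = √25 = 5
|DE| = √((3)² + (0)²) = √9 = 3
|EA| = √((3)² + (4)²) = √25 = 5
Perimeter = 10 + 9 + 5 + 3 + 5 = 32.

32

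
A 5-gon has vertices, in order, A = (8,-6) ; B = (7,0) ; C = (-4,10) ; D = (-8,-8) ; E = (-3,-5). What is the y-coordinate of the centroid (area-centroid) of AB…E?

Apply Gauss's area formula. First the cross-terms c_i = x_i·y_{i+1} − x_{i+1}·y_i:
  42, 70, 112, 16, 58  ⇒  2A = 298, A = 149.
Then Σ (y_i + y_{i+1})·c_i = -174, so ȳ = -174 / (6·149) = -29/149.

-29/149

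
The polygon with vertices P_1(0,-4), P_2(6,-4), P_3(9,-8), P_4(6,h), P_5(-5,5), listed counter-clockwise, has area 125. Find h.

The doubled signed area Σ (x_i y_{i+1} − x_{i+1} y_i) is linear in h.
With h=0 it equals 110; the coefficient of h is 14 (from the two edges through P_4).
So 14·h + 110 = 2·125 = 250 ⇒ h = 10.

10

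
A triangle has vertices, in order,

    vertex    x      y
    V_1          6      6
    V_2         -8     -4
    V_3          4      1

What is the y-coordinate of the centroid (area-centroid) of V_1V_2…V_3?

Apply the surveyor's formula. First the cross-terms c_i = x_i·y_{i+1} − x_{i+1}·y_i:
  24, 8, 18  ⇒  2A = 50, A = 25.
Then Σ (y_i + y_{i+1})·c_i = 150, so ȳ = 150 / (6·25) = 1.

1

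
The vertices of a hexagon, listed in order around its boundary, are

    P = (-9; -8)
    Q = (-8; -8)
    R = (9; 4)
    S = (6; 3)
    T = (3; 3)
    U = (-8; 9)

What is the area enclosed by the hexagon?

128

Apply the shoelace (surveyor's) formula: 2A = Σ (x_i·y_{i+1} − x_{i+1}·y_i), indices taken mod 6.
Σ = (8) + (40) + (3) + (9) + (51) + (145) = 256
Area = |Σ|/2 = 128.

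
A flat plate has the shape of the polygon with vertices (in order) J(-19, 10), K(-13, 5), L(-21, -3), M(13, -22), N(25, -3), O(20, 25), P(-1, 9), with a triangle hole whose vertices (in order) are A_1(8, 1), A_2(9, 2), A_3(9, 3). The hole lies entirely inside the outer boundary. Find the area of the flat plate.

Outer boundary:
Σ = (35) + (144) + (501) + (511) + (685) + (205) + (161) = 2242
Area = |Σ|/2 = 1121.
Hole:
Apply the shoelace (surveyor's) formula: 2A = Σ (x_i·y_{i+1} − x_{i+1}·y_i), indices taken mod 3.
A_1→A_2: (8)(2) − (9)(1) = 7
A_2→A_3: (9)(3) − (9)(2) = 9
A_3→A_1: (9)(1) − (8)(3) = -15
Σ = 1
Area = |Σ|/2 = 0.5.
Net area = 1121 − 0.5 = 1120.5.

1120.5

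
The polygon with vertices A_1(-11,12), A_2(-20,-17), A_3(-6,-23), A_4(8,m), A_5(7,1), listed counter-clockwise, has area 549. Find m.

-2

Write out the shoelace sum; only the two edges meeting at A_4 involve m:
2·Area = [((-6)·m − 8·(-23)) + (8·1 − 7·m)] + 880
       = -13·m + 1072 = 1098
⇒ m = -2.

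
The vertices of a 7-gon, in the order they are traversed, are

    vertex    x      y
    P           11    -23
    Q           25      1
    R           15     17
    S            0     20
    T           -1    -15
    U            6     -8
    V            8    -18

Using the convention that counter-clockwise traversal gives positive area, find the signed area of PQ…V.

Apply the surveyor's formula: 2A = Σ (x_i·y_{i+1} − x_{i+1}·y_i), indices taken mod 7.
Σ = (586) + (410) + (300) + (20) + (98) + (-44) + (14) = 1384
Signed area = Σ/2 = 692 (positive ⇒ counter-clockwise traversal).

692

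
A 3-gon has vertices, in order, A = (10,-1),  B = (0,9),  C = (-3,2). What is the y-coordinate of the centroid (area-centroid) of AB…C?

10/3

Apply the surveyor's formula. First the cross-terms c_i = x_i·y_{i+1} − x_{i+1}·y_i:
  90, 27, -17  ⇒  2A = 100, A = 50.
Then Σ (y_i + y_{i+1})·c_i = 1000, so ȳ = 1000 / (6·50) = 10/3.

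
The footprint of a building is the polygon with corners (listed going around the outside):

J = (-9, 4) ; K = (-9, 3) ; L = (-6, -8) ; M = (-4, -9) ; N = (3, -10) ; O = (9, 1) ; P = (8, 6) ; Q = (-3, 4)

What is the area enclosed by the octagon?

200.5

Apply the shoelace (surveyor's) formula: 2A = Σ (x_i·y_{i+1} − x_{i+1}·y_i), indices taken mod 8.
Cross-terms: 9, 90, 22, 67, 93, 46, 50, 24  ⇒  Σ = 401
Area = |Σ|/2 = 200.5.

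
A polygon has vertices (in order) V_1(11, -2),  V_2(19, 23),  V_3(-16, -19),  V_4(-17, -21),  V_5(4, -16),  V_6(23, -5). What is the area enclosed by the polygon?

512

Apply Gauss's area formula: 2A = Σ (x_i·y_{i+1} − x_{i+1}·y_i), indices taken mod 6.
Σ = (291) + (7) + (13) + (356) + (348) + (9) = 1024
Area = |Σ|/2 = 512.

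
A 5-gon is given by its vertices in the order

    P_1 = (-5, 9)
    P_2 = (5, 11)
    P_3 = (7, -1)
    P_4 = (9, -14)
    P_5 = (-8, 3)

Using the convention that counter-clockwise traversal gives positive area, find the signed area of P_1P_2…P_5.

Apply the surveyor's formula: 2A = Σ (x_i·y_{i+1} − x_{i+1}·y_i), indices taken mod 5.
P_1→P_2: (-5)(11) − (5)(9) = -100
P_2→P_3: (5)(-1) − (7)(11) = -82
P_3→P_4: (7)(-14) − (9)(-1) = -89
P_4→P_5: (9)(3) − (-8)(-14) = -85
P_5→P_1: (-8)(9) − (-5)(3) = -57
Σ = -413
Signed area = Σ/2 = -206.5 (negative ⇒ clockwise traversal).

-206.5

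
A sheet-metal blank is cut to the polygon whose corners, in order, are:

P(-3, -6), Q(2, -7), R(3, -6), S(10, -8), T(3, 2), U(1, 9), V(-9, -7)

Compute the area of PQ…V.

127

Apply the shoelace formula: 2A = Σ (x_i·y_{i+1} − x_{i+1}·y_i), indices taken mod 7.
Σ = (33) + (9) + (36) + (44) + (25) + (74) + (33) = 254
Area = |Σ|/2 = 127.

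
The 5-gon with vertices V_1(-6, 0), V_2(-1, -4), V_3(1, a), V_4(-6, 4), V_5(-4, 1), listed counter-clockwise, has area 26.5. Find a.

Write out the shoelace sum; only the two edges meeting at V_3 involve a:
2·Area = [((-1)·a − 1·(-4)) + (1·4 − (-6)·a)] + 40
       = 5·a + 48 = 53
⇒ a = 1.

1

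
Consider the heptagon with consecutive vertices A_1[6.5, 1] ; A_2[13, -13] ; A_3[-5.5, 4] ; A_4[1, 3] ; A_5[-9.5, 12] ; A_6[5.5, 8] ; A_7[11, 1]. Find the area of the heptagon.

158.5

Apply the surveyor's formula: 2A = Σ (x_i·y_{i+1} − x_{i+1}·y_i), indices taken mod 7.
Cross-terms: -97.5, -19.5, -20.5, 40.5, -142, -82.5, 4.5  ⇒  Σ = -317
Area = |Σ|/2 = 158.5.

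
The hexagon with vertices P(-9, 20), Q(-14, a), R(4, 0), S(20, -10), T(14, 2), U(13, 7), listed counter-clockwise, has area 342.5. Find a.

10

Write out the shoelace sum; only the two edges meeting at Q involve a:
2·Area = [((-9)·a − (-14)·20) + ((-14)·0 − 4·a)] + 535
       = -13·a + 815 = 685
⇒ a = 10.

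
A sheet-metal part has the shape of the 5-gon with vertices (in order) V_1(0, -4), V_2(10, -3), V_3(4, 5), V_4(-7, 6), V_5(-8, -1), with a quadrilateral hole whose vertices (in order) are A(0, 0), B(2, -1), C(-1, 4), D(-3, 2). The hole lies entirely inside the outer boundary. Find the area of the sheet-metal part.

115.5

Outer boundary:
Cross-terms: 40, 62, 59, 55, 32  ⇒  Σ = 248
Area = |Σ|/2 = 124.
Hole:
Apply the shoelace formula: 2A = Σ (x_i·y_{i+1} − x_{i+1}·y_i), indices taken mod 4.
A→B: (0)(-1) − (2)(0) = 0
B→C: (2)(4) − (-1)(-1) = 7
C→D: (-1)(2) − (-3)(4) = 10
D→A: (-3)(0) − (0)(2) = 0
Σ = 17
Area = |Σ|/2 = 8.5.
Net area = 124 − 8.5 = 115.5.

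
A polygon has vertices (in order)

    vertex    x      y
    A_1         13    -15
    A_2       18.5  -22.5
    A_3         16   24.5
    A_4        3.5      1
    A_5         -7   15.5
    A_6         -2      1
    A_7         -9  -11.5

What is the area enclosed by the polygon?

Apply the shoelace formula: 2A = Σ (x_i·y_{i+1} − x_{i+1}·y_i), indices taken mod 7.
Σ = (-15) + (813.25) + (-69.75) + (61.25) + (24) + (32) + (284.5) = 1130.25
Area = |Σ|/2 = 565.125.

565.125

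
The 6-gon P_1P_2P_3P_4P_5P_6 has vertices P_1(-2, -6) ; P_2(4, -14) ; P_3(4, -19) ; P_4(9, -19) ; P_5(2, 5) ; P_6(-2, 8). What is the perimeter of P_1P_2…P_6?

64

|P_1P_2| = √((6)² + (-8)²) = √100 = 10
|P_2P_3| = √((0)² + (-5)²) = √25 = 5
|P_3P_4| = √((5)² + (0)²) = √25 = 5
|P_4P_5| = √((-7)² + (24)²) = √625 = 25
|P_5P_6| = √((-4)² + (3)²) = √25 = 5
|P_6P_1| = √((0)² + (-14)²) = √196 = 14
Perimeter = 10 + 5 + 5 + 25 + 5 + 14 = 64.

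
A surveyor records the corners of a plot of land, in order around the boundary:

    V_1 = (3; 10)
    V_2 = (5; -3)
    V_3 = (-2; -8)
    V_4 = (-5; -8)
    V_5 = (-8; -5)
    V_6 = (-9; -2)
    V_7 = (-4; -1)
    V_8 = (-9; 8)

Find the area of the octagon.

175.5

Cross-terms: -59, -46, -24, -39, -29, 1, -41, -114  ⇒  Σ = -351
Area = |Σ|/2 = 175.5.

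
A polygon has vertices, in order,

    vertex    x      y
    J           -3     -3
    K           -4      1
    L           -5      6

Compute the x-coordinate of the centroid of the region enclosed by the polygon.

-4

Apply the shoelace (surveyor's) formula. First the cross-terms c_i = x_i·y_{i+1} − x_{i+1}·y_i:
  -15, -19, 33  ⇒  2A = -1, A = -0.5.
Then Σ (x_i + x_{i+1})·c_i = 12, so x̄ = 12 / (6·(-0.5)) = -4.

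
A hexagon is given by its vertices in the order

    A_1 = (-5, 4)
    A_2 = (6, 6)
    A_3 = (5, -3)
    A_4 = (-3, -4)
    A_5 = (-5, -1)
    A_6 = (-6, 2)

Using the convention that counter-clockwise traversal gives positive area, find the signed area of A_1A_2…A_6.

-89

Σ = (-54) + (-48) + (-29) + (-17) + (-16) + (-14) = -178
Signed area = Σ/2 = -89 (negative ⇒ clockwise traversal).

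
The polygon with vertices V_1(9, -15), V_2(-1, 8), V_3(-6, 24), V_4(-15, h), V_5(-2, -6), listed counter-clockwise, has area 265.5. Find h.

21

The doubled signed area Σ (x_i y_{i+1} − x_{i+1} y_i) is linear in h.
With h=0 it equals 615; the coefficient of h is -4 (from the two edges through V_4).
So -4·h + 615 = 2·265.5 = 531 ⇒ h = 21.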